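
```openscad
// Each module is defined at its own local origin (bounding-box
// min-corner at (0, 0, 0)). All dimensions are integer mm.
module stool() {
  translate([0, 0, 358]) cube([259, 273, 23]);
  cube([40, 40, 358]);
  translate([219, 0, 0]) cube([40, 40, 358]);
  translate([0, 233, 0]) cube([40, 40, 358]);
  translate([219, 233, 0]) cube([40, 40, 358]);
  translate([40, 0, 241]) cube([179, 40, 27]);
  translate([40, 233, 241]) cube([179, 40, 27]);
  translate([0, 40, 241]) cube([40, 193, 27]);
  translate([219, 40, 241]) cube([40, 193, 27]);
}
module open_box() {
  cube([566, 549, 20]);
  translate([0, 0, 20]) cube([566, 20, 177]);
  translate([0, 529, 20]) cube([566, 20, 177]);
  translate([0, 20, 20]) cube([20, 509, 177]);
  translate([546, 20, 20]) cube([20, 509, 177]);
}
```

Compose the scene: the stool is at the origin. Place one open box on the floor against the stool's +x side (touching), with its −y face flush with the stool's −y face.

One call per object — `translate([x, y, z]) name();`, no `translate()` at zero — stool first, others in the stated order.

stool();
translate([259, 0, 0]) open_box();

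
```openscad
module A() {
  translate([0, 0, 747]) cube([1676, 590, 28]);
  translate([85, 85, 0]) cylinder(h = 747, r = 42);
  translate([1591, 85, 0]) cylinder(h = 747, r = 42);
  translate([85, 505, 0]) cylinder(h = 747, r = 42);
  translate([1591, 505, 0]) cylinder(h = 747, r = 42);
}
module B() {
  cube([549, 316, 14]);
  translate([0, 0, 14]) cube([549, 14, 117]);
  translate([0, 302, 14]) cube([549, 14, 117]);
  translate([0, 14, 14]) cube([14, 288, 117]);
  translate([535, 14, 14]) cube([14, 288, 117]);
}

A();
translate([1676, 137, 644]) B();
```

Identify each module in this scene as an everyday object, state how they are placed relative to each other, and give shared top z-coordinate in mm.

A is a table. B is an open box. The open box is beside the table with their tops flush at z = 775. The shared top z-coordinate is 775 mm.

Both tops at z = 775 mm.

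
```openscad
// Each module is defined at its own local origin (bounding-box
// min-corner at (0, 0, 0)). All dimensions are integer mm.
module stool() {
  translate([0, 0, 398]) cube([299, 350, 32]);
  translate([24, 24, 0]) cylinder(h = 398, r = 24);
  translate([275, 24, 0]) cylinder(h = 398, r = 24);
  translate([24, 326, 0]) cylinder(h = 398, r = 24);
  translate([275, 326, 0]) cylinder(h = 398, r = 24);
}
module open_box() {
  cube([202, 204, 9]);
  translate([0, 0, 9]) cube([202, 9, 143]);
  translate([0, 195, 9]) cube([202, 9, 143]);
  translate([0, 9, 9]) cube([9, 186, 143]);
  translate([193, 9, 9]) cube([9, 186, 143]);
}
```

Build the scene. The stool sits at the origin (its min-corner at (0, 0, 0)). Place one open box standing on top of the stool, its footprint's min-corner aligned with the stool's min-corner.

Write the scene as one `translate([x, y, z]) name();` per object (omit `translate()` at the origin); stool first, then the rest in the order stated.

stool();
translate([0, 0, 430]) open_box();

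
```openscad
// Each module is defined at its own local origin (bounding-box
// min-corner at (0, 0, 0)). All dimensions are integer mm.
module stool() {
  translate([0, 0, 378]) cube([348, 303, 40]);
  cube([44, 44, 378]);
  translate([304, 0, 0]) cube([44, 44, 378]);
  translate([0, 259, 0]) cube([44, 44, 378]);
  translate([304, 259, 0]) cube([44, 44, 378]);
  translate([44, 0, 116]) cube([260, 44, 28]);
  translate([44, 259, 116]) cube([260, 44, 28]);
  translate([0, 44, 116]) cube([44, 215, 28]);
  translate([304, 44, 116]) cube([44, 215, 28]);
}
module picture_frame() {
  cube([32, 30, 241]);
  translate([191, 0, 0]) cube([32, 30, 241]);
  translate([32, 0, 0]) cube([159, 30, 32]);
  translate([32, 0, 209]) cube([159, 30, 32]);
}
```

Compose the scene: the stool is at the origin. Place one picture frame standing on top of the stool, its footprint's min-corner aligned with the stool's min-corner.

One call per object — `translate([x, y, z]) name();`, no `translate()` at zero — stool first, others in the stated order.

stool();
translate([0, 0, 418]) picture_frame();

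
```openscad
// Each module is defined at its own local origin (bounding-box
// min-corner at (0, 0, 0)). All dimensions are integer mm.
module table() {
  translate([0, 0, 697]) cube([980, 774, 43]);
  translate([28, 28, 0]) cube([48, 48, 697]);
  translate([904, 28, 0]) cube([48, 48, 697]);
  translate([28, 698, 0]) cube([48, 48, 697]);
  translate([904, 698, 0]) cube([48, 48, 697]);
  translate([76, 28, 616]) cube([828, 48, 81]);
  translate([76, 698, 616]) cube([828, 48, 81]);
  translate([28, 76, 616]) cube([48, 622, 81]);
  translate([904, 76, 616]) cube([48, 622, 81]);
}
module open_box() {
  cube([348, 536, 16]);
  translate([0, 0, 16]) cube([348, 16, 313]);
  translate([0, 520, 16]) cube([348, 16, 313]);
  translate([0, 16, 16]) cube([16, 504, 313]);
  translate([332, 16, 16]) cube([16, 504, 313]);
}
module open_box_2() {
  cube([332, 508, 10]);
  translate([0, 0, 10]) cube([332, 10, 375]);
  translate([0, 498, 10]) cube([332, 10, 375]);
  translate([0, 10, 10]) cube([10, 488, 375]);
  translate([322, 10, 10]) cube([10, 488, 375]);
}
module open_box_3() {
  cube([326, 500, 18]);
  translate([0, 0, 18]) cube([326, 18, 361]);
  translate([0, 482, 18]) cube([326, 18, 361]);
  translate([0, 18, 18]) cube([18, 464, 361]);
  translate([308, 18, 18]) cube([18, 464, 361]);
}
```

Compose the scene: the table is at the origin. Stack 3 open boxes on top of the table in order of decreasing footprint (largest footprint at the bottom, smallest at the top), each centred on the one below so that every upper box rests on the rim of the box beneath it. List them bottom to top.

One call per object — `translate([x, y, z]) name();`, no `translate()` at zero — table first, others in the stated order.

table();
translate([316, 119, 740]) open_box();
translate([324, 133, 1069]) open_box_2();
translate([327, 137, 1454]) open_box_3();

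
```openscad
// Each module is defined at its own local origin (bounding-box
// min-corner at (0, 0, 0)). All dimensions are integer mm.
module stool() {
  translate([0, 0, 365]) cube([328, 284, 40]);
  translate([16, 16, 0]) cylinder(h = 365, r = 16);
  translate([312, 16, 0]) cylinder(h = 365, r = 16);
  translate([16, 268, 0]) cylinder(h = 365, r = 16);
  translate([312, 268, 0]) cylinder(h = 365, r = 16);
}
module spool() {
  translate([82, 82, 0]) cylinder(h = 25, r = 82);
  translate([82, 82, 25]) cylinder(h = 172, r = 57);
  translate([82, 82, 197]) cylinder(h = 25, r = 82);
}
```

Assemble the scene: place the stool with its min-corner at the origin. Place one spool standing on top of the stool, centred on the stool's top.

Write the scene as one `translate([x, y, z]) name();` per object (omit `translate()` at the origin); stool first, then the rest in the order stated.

stool();
translate([82, 60, 405]) spool();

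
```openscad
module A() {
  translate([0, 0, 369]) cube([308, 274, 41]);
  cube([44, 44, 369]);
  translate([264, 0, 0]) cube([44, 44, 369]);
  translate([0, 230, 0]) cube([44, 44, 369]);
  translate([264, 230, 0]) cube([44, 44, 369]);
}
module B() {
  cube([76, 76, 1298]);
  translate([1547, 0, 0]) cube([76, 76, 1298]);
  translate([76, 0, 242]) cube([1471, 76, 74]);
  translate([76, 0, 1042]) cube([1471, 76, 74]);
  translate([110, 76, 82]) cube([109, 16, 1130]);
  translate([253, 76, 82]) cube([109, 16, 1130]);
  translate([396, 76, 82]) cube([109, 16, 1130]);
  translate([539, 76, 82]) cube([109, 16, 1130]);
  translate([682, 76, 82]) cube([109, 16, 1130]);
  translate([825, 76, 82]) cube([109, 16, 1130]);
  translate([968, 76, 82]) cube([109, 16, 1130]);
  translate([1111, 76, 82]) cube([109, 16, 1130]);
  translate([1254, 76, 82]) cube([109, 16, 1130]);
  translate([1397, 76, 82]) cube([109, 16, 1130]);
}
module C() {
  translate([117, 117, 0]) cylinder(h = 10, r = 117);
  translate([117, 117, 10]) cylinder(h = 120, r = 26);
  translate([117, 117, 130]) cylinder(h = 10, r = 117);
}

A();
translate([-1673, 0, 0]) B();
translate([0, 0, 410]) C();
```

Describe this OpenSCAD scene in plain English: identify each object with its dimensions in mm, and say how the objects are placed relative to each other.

A is a four-legged stool. The seat is 308×274 mm, 41 mm thick, top at z = 410 mm. It stands on four square legs, each 44×44 mm in cross-section, from z = 0 to the seat underside, each flush with a corner of the seat.

B is a fence section. Two 76×76 mm posts, 1298 mm tall, stand on the floor with a clear span of 1471 mm between their inner faces. Two horizontal rails of 76×74 mm section span the gap between the posts with their undersides at z = 242 mm and z = 1042 mm, flush with the posts' −y face. 10 pickets, each 109 mm wide, 16 mm thick and 1130 mm tall, are fixed to the +y face of the rails with their bottoms at z = 82 mm, evenly spaced across the span with equal gaps (rounded down to the nearest mm) at the −x end and between each pair — any rounding remainder accumulates at the +x end.

C is a spool: two coaxial disc flanges of radius 117 mm and thickness 10 mm, joined by a core cylinder of radius 26 mm and height 120 mm. The lower flange rests on z = 0 and the three cylinders share a vertical axis.

The fence section is on the floor beside the stool on its −x side. The spool is on top of the stool.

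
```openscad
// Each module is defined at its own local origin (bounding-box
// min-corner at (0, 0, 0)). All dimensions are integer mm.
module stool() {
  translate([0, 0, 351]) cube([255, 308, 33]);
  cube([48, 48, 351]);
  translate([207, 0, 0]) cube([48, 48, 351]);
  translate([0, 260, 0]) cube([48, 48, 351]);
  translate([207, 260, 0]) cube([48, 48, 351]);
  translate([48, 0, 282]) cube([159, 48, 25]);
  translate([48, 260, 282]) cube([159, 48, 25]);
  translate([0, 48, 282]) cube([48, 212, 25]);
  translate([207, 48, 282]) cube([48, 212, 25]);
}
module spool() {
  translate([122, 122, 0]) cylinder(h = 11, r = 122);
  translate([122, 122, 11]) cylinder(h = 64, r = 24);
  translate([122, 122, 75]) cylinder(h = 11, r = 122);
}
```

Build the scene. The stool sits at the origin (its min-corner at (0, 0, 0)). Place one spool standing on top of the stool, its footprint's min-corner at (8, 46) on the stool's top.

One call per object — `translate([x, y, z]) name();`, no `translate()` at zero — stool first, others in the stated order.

stool();
translate([8, 46, 384]) spool();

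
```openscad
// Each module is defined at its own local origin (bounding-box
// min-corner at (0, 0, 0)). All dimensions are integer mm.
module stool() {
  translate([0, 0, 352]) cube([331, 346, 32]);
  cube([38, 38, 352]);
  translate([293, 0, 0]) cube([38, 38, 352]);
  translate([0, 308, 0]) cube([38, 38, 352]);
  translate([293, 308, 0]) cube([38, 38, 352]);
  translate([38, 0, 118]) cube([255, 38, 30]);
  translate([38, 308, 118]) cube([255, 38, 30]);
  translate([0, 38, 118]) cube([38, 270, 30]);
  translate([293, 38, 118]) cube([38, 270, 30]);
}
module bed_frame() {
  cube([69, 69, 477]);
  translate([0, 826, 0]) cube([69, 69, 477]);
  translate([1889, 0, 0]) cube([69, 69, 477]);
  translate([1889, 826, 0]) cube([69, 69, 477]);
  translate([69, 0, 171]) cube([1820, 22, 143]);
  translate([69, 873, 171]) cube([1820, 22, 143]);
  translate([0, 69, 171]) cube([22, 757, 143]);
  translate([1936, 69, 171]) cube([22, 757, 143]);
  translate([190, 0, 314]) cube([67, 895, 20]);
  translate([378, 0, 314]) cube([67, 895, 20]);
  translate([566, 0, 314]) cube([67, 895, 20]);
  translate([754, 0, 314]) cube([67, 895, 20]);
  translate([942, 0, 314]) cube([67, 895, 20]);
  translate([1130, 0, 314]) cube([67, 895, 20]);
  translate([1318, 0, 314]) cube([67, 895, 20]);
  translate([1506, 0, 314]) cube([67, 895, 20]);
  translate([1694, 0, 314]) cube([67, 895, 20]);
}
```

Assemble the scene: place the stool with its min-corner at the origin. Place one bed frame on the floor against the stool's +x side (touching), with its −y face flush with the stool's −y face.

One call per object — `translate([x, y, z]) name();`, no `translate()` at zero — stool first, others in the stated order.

stool();
translate([331, 0, 0]) bed_frame();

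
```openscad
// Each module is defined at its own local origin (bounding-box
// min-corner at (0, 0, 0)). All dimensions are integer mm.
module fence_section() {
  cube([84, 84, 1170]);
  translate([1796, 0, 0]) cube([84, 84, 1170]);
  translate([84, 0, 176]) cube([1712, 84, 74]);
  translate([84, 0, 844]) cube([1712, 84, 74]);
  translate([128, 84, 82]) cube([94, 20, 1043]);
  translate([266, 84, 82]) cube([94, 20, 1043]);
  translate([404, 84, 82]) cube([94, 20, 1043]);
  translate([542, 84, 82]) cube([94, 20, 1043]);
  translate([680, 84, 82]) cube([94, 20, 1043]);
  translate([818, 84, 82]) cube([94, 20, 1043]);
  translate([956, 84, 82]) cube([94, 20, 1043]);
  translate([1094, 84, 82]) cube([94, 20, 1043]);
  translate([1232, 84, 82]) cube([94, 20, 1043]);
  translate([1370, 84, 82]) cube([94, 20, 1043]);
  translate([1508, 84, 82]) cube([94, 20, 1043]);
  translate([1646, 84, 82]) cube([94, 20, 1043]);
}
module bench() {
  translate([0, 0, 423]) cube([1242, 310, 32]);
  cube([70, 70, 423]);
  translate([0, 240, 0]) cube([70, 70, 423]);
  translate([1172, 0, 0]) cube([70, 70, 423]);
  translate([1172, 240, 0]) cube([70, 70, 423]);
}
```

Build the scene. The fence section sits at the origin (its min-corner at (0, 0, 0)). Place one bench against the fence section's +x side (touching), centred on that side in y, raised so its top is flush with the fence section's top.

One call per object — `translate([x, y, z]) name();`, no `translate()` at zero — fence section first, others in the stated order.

fence_section();
translate([1880, -103, 715]) bench();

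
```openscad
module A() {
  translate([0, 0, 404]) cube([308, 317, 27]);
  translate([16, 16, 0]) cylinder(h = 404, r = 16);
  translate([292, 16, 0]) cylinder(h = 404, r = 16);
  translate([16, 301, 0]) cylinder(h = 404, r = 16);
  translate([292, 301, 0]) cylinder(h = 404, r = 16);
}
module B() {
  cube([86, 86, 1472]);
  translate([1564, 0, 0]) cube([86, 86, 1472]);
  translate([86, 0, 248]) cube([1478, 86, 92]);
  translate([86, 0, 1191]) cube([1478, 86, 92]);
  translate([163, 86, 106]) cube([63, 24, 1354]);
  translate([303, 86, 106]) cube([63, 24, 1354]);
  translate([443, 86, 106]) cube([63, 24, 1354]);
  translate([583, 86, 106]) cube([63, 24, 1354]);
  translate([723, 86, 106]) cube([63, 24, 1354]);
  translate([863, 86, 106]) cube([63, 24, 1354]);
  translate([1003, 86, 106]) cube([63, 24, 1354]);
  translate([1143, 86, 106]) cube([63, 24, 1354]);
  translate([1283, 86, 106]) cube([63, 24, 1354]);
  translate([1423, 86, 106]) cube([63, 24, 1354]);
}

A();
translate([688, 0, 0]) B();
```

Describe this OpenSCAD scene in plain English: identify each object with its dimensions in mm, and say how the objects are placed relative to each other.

A is a four-legged stool. The seat is 308×317 mm, 27 mm thick, top at z = 431 mm. It stands on four round legs, each 32 mm in diameter, from z = 0 to the seat underside, each leg's axis is inset half a diameter from the nearest pair of seat edges (so the leg's bounding box is flush with the corner).

B is a fence section. Two 86×86 mm posts, 1472 mm tall, stand on the floor with a clear span of 1478 mm between their inner faces. Two horizontal rails of 86×92 mm section span the gap between the posts with their undersides at z = 248 mm and z = 1191 mm, flush with the posts' −y face. 10 pickets, each 63 mm wide, 24 mm thick and 1354 mm tall, are fixed to the +y face of the rails with their bottoms at z = 106 mm, evenly spaced across the span with equal gaps (rounded down to the nearest mm) at the −x end and between each pair — any rounding remainder accumulates at the +x end.

The fence section is on the floor beside the stool on its +x side.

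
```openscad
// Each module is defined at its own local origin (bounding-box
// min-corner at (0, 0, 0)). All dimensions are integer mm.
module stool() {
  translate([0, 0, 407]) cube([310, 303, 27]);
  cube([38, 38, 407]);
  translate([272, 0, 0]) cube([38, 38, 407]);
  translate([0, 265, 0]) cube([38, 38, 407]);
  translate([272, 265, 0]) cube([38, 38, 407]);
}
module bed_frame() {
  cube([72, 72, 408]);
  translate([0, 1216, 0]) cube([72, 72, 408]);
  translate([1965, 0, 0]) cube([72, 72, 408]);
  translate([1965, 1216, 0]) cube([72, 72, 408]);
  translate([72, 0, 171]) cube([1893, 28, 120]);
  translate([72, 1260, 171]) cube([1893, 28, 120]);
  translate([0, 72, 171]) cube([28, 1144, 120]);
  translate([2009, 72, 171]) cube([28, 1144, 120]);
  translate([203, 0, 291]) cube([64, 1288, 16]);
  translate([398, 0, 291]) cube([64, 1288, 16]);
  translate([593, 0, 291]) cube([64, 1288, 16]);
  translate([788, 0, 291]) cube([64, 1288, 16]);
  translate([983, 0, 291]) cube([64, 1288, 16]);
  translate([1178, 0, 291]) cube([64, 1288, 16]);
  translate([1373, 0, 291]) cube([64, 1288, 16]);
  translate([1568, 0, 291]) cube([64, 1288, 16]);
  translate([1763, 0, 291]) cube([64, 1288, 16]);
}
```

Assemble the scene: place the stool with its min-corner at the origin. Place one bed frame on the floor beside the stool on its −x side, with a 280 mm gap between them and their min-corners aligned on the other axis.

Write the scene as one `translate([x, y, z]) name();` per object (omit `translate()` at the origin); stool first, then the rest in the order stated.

stool();
translate([-2317, 0, 0]) bed_frame();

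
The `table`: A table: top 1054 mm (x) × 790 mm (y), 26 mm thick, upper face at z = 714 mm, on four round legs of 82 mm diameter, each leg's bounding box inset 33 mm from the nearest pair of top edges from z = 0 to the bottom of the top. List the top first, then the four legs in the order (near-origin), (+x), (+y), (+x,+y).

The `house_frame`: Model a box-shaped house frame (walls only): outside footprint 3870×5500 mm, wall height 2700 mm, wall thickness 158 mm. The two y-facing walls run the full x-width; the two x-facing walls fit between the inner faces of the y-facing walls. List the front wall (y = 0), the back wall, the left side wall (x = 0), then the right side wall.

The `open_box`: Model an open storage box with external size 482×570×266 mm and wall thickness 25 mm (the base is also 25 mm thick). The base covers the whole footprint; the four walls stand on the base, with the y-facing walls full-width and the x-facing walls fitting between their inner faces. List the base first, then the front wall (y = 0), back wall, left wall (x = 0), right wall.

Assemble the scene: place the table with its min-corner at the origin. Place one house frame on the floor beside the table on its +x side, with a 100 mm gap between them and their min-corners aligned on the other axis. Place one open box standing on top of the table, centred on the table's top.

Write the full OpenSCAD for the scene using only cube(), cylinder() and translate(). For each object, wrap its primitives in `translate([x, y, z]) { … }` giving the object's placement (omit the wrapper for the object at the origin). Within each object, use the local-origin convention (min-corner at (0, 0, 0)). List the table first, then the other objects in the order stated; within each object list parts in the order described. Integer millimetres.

translate([0, 0, 688]) cube([1054, 790, 26]);
translate([74, 74, 0]) cylinder(h = 688, r = 41);
translate([980, 74, 0]) cylinder(h = 688, r = 41);
translate([74, 716, 0]) cylinder(h = 688, r = 41);
translate([980, 716, 0]) cylinder(h = 688, r = 41);
translate([1154, 0, 0]) {
  cube([3870, 158, 2700]);
  translate([0, 5342, 0]) cube([3870, 158, 2700]);
  translate([0, 158, 0]) cube([158, 5184, 2700]);
  translate([3712, 158, 0]) cube([158, 5184, 2700]);
}
translate([286, 110, 714]) {
  cube([482, 570, 25]);
  translate([0, 0, 25]) cube([482, 25, 241]);
  translate([0, 545, 25]) cube([482, 25, 241]);
  translate([0, 25, 25]) cube([25, 520, 241]);
  translate([457, 25, 25]) cube([25, 520, 241]);
}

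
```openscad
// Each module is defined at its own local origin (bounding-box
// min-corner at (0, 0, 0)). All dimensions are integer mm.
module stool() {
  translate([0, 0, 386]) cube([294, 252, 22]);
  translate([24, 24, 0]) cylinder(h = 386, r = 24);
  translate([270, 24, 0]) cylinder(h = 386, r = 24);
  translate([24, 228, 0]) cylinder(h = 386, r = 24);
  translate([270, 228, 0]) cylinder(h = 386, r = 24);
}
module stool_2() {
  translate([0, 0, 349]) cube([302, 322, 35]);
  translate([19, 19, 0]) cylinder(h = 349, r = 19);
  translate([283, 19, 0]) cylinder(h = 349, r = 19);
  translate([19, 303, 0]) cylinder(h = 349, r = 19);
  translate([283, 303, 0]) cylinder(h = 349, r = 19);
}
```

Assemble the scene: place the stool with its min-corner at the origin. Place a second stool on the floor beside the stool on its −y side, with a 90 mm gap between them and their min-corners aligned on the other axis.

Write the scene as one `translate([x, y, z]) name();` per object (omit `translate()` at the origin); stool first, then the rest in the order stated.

stool();
translate([0, -412, 0]) stool_2();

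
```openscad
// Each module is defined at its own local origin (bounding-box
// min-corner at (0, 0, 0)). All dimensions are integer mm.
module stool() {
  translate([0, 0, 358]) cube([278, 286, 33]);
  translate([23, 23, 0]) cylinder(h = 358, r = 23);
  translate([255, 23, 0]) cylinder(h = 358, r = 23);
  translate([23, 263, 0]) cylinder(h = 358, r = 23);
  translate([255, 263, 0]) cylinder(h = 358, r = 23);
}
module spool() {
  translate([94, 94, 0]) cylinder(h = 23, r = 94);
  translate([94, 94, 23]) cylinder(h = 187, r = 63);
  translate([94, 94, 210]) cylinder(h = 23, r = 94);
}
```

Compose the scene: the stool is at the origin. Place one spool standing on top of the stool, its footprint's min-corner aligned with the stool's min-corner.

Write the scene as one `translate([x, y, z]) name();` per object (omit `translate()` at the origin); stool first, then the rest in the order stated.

stool();
translate([0, 0, 391]) spool();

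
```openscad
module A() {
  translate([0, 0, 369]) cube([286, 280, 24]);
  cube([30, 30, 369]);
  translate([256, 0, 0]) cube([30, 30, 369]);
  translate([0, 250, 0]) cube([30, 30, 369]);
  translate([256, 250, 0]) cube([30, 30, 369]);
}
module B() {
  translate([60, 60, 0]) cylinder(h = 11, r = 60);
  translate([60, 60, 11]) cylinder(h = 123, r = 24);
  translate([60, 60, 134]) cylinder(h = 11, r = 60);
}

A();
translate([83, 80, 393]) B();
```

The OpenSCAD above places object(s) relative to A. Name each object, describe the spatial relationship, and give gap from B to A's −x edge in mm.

A is a stool. B is a spool. The spool is on top of the stool, centred. The gap from the spool to the stool's −x edge is 83 mm.

The spool's min-x is at 83; the stool's min-x is 0; gap = 83 mm.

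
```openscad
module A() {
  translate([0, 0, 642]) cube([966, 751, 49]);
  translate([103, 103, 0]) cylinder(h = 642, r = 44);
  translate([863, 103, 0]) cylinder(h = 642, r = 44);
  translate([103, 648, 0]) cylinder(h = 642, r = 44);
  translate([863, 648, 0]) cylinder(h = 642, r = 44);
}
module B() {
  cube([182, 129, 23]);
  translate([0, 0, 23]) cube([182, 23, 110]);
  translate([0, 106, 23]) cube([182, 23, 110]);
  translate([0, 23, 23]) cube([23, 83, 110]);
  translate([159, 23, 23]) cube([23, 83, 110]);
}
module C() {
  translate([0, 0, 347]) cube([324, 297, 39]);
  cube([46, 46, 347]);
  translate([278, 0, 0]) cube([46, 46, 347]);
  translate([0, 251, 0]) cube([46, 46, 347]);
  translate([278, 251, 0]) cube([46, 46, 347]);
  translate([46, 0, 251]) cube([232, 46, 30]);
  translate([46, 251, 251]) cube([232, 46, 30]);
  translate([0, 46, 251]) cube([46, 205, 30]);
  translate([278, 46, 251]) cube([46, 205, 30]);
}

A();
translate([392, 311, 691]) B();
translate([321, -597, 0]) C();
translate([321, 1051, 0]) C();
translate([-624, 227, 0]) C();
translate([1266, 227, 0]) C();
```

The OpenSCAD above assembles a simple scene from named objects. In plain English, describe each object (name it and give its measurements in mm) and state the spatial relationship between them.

A is a rectangular dining table. The top is 966×751×49 mm with its upper surface at z = 691 mm. It stands on four round legs of 88 mm diameter, each leg's bounding box inset 59 mm from the nearest pair of top edges, running from the floor to the underside of the top.

B is an open-topped rectangular box: outside dimensions 182×129×133 mm, with a uniform wall and base thickness of 23 mm. The base is a full 182×129 slab on the floor; four walls sit on top of the base. The front and back walls (the −y and +y sides) span the full width; the two side walls fit between them.

C is a four-legged stool. The seat is 324×297 mm, 39 mm thick, top at z = 386 mm. It stands on four square legs, each 46×46 mm in cross-section, from z = 0 to the seat underside, each flush with a corner of the seat. Four stretchers, 46 mm wide and 30 mm tall, connect adjacent legs with their undersides at z = 251 mm, each running between the inner faces of the legs it joins and aligned with the legs' outer faces on the other axis.

The open box is on top of the table, centred. Four stools sit around the table at the −y, +y, −x, +x sides.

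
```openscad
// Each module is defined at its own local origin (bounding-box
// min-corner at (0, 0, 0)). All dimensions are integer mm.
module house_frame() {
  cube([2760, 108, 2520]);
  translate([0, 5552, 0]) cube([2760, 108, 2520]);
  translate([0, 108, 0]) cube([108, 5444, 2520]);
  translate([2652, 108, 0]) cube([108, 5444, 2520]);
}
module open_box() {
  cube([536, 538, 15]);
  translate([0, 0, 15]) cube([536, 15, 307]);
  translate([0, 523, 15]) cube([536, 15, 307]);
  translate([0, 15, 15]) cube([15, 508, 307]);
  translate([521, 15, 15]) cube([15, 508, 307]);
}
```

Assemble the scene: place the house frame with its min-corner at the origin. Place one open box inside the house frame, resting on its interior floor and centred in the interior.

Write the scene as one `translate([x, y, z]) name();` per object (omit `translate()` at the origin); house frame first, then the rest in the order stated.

house_frame();
translate([1112, 2561, 0]) open_box();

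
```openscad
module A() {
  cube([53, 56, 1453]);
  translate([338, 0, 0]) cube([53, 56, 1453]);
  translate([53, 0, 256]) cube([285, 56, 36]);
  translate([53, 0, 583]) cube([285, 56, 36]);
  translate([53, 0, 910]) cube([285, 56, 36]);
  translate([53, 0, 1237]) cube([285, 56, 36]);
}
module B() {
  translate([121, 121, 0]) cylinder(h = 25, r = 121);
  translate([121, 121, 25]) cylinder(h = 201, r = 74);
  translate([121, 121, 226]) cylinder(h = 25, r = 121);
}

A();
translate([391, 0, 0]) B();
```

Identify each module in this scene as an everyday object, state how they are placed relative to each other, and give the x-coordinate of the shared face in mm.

The ladder's +x face and the spool's −x face are both at x = 391 mm.

A is a ladder. B is a spool. The spool is against the ladder's +x side, with their −y faces flush. The x-coordinate of the shared face is 391 mm.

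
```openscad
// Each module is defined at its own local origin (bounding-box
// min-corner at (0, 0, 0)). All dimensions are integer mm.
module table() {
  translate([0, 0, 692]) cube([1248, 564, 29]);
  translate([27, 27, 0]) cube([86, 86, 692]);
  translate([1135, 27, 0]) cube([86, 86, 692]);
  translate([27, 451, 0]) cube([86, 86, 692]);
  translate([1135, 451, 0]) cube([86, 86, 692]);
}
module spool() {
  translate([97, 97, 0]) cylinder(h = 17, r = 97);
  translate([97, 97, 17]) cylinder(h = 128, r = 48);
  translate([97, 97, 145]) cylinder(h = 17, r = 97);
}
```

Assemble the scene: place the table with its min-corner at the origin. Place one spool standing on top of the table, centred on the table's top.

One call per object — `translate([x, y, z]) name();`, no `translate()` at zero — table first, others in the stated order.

table();
translate([527, 185, 721]) spool();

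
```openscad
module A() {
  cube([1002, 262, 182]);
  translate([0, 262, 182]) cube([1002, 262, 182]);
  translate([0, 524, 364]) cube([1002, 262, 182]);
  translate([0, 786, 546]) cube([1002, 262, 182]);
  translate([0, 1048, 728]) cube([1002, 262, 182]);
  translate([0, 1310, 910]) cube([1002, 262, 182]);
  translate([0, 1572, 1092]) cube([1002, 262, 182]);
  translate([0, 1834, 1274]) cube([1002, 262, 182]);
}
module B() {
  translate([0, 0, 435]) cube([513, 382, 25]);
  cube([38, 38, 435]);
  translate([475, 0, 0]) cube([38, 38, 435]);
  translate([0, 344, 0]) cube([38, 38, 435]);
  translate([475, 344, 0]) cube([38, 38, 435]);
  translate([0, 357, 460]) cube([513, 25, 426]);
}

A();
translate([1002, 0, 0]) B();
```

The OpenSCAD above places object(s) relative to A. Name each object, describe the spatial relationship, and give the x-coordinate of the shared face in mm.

A is a staircase. B is a chair. The chair is against the staircase's +x side, with their −y faces flush. The x-coordinate of the shared face is 1002 mm.

The staircase's +x face and the chair's −x face are both at x = 1002 mm.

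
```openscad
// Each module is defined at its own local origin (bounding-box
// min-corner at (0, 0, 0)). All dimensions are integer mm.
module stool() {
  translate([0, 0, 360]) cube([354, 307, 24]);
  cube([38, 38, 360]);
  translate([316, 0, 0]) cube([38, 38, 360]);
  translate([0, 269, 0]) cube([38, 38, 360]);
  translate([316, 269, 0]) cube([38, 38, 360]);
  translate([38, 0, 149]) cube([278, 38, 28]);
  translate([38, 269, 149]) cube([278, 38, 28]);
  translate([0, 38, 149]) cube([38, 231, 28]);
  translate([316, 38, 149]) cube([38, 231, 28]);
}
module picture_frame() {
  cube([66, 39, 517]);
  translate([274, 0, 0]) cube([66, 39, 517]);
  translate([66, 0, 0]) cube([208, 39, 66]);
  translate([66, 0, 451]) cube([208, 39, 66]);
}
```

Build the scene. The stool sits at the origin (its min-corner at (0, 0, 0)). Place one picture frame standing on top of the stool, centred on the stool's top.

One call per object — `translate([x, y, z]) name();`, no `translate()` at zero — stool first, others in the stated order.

stool();
translate([7, 134, 384]) picture_frame();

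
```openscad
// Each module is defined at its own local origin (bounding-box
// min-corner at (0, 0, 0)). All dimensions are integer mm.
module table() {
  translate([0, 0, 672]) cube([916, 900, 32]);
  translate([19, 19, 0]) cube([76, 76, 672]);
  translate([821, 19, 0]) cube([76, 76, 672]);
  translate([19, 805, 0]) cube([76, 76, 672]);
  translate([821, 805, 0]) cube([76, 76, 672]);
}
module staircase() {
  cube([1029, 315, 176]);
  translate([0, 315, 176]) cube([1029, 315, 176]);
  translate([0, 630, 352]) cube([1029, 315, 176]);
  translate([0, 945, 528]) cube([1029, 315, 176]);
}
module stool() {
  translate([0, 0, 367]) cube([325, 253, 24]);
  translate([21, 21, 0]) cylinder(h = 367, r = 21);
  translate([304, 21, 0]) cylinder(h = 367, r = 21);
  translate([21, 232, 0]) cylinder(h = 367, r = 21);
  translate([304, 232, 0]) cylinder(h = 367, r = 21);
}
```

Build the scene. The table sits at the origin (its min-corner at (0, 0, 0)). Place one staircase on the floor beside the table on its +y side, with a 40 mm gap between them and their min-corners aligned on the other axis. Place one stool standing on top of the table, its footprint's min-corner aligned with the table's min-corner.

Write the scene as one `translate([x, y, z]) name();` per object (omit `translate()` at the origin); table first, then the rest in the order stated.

table();
translate([0, 940, 0]) staircase();
translate([0, 0, 704]) stool();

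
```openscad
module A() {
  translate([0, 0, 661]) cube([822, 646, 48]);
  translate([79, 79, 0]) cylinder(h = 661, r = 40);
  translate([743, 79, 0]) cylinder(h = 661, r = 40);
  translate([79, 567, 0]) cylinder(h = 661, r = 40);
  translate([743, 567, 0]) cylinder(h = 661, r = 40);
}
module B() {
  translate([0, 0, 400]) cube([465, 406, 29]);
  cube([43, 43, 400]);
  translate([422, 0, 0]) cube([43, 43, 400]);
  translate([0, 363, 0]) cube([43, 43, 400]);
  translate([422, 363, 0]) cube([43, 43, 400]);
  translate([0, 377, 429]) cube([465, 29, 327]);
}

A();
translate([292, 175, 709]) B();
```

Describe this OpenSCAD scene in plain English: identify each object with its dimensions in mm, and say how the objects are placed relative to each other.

A is a rectangular dining table. The top is 822×646×48 mm with its upper surface at z = 709 mm. It stands on four round legs of 80 mm diameter, each leg's bounding box inset 39 mm from the nearest pair of top edges, running from the floor to the underside of the top.

B is a chair: 465×406 mm seat, 29 mm thick, top at z = 429 mm, on four 43 mm square corner legs flush with the seat edges. A 29 mm thick backrest slab spans the full seat width, extending 327 mm above the seat top, its back face flush with the seat's +y edge.

The chair is on top of the table.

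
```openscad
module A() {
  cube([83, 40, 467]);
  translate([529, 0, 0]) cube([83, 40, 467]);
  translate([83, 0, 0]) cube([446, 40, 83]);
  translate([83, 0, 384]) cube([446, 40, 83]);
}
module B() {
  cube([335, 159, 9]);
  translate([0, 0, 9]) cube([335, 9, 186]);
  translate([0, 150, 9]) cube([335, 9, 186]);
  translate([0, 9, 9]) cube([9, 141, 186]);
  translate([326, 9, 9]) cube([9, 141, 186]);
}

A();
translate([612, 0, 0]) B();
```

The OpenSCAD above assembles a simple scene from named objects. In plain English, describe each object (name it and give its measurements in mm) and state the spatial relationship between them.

A is a picture frame with a 446×301 mm rectangular opening (x by z) and a uniform 83 mm border on every side. Frame depth is 40 mm along y. It is built from two vertical stiles running the full outside height and two horizontal rails spanning the gap between the stiles.

B is an open-topped rectangular box: outside dimensions 335×159×195 mm, with a uniform wall and base thickness of 9 mm. The base is a full 335×159 slab on the floor; four walls sit on top of the base. The front and back walls (the −y and +y sides) span the full width; the two side walls fit between them.

The open box is against the picture frame's +x side, with their −y faces flush.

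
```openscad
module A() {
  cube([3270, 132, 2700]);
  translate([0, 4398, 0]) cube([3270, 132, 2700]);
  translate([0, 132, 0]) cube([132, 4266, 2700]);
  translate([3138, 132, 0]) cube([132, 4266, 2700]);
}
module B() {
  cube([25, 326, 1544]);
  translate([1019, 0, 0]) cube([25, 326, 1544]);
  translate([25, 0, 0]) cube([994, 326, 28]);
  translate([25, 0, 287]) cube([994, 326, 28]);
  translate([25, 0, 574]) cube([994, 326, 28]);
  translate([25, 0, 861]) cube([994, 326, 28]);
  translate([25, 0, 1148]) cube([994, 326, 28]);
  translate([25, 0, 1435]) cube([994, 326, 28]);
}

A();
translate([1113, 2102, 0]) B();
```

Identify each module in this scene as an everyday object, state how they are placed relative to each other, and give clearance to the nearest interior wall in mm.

A is a house frame. B is a bookshelf. The bookshelf sits inside the house frame, centred. The clearance to the nearest interior wall is 981 mm.

Clearances: x = 981, y = 1970; minimum 981 mm.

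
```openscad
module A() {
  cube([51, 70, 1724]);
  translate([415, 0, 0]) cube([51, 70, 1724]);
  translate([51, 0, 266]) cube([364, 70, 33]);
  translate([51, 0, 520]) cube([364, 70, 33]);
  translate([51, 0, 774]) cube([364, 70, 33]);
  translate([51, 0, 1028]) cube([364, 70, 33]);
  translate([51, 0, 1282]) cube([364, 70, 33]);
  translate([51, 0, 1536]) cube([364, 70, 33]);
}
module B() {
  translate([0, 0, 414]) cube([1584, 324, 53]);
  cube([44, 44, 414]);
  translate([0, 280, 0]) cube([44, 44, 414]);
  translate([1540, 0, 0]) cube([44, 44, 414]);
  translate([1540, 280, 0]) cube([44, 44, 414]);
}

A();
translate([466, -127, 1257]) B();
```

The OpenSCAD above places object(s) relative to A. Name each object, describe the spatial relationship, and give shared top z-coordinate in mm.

Both tops at z = 1724 mm.

A is a ladder. B is a bench. The bench is beside the ladder with their tops flush at z = 1724. The shared top z-coordinate is 1724 mm.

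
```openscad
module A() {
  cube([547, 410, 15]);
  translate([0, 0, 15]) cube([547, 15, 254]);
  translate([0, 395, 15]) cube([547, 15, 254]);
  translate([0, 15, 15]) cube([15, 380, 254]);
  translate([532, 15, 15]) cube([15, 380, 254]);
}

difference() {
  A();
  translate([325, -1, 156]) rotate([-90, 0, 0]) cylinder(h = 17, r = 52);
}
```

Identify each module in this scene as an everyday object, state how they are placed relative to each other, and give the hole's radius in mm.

A is an open box. The open box has a circular hole through its front wall. The hole's radius is 52 mm.

The subtracted cylinder has r = 52 mm.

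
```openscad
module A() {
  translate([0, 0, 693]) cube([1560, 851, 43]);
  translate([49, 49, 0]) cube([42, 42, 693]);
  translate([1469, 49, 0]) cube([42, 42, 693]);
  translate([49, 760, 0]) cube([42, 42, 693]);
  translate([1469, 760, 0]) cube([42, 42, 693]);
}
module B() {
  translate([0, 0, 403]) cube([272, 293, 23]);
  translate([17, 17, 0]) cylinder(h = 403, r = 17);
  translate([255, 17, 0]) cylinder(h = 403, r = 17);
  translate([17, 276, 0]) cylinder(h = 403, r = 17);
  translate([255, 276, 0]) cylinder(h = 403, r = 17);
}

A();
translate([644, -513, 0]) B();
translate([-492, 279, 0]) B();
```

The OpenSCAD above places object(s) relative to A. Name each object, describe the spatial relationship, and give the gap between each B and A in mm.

A is a table. B is a stool. Two stools sit around the table at the −y, −x sides. The gap between each stool and the table is 220 mm.

Each stool's nearest face is 220 mm from the table's bounding box.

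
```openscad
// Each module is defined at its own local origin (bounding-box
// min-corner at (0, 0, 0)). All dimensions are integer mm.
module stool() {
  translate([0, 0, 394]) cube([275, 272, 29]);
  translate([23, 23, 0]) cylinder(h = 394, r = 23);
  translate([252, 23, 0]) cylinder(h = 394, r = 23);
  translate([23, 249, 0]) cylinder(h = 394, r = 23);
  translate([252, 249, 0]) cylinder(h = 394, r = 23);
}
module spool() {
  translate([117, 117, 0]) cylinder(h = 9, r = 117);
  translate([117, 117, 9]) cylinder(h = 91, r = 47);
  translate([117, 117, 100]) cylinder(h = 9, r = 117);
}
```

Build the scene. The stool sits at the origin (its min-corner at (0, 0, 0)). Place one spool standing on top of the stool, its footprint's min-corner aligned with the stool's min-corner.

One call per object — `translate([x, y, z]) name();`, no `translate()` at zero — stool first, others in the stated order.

stool();
translate([0, 0, 423]) spool();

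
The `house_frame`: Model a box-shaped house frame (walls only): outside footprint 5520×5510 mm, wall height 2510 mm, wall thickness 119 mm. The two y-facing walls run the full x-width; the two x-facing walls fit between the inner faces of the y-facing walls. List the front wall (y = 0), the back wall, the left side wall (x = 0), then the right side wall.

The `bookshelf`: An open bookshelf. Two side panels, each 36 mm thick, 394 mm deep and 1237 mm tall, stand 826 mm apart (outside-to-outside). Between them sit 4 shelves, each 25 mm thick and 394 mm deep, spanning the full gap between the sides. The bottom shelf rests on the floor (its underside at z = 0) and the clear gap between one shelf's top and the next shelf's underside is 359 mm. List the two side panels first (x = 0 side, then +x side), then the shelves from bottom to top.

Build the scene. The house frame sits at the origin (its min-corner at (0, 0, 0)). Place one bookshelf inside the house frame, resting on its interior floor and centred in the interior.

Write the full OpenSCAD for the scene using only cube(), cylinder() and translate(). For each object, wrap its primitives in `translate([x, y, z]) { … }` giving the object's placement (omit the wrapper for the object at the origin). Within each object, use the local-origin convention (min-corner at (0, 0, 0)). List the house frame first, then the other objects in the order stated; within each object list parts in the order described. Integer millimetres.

cube([5520, 119, 2510]);
translate([0, 5391, 0]) cube([5520, 119, 2510]);
translate([0, 119, 0]) cube([119, 5272, 2510]);
translate([5401, 119, 0]) cube([119, 5272, 2510]);
translate([2347, 2558, 0]) {
  cube([36, 394, 1237]);
  translate([790, 0, 0]) cube([36, 394, 1237]);
  translate([36, 0, 0]) cube([754, 394, 25]);
  translate([36, 0, 384]) cube([754, 394, 25]);
  translate([36, 0, 768]) cube([754, 394, 25]);
  translate([36, 0, 1152]) cube([754, 394, 25]);
}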